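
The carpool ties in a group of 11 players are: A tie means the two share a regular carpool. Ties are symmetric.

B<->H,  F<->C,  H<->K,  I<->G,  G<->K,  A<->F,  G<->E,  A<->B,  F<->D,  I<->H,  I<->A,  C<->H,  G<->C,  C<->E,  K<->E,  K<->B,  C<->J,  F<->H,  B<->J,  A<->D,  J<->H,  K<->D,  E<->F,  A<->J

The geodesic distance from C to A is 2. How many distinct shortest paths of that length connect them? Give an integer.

2

The shortest distance is 2. The length-2 paths are: C–J–A; C–F–A.
That gives 2 distinct shortest paths.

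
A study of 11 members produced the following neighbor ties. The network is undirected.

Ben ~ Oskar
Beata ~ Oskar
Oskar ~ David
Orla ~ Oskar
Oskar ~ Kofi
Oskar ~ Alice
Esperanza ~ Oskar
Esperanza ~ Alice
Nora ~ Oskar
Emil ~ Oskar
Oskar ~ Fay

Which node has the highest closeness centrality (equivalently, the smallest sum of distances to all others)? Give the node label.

Oskar

Farness (sum of distances to all others) for each node — Alice:18, Beata:19, Ben:19, David:19, Emil:19, Esperanza:18, Fay:19, Kofi:19, Nora:19, Orla:19, Oskar:10.
The smallest farness is 10, for Oskar, so Oskar has the highest closeness.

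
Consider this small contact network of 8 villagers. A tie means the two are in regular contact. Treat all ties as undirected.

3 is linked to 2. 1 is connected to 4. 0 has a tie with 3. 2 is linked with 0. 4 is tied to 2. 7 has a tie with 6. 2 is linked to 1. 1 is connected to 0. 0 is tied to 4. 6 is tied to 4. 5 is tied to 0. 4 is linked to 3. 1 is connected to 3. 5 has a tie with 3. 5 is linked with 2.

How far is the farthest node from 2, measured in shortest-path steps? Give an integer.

Distances from 2: 0:1, 1:1, 3:1, 4:1, 5:1, 6:2, 7:3.
The largest is 3 (to 7), so the eccentricity of 2 is 3.

3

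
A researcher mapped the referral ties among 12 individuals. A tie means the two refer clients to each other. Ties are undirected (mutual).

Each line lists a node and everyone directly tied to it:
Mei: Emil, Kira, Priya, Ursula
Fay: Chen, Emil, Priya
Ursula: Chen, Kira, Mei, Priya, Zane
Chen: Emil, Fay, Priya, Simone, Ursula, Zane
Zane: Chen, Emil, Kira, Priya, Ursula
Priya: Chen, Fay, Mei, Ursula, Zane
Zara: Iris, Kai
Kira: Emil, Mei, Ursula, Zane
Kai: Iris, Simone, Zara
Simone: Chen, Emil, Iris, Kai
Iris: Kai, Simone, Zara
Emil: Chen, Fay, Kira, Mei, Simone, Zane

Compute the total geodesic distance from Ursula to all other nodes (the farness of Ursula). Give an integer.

21

Distances from Ursula: Chen:1, Emil:2, Fay:2, Iris:3, Kai:3, Kira:1, Mei:1, Priya:1, Simone:2, Zane:1, Zara:4.
Sum = 1 + 2 + 2 + 3 + 3 + 1 + 1 + 1 + 2 + 1 + 4 = 21.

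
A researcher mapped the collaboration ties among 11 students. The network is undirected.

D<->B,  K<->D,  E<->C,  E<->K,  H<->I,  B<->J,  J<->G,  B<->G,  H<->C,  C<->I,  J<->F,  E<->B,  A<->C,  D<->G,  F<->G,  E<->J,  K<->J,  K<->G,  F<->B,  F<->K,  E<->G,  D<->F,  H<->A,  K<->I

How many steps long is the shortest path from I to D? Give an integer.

One shortest route is I – K – D, which uses 2 edges, and I and D are not directly tied, so nothing shorter exists. So d(I,D) = 2.

2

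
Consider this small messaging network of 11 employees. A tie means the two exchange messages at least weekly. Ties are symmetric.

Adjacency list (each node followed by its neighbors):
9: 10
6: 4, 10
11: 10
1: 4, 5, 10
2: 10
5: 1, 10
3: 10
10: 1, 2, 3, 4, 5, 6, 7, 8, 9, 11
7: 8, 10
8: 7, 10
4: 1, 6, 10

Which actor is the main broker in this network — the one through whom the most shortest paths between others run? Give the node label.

10

Unnormalized betweenness of each node: 1:1/2, 2:0, 3:0, 4:1/2, 5:0, 6:0, 7:0, 8:0, 9:0, 10:40, 11:0.
10 has the largest value, 40, making it the main broker — the node through which the most shortest paths run.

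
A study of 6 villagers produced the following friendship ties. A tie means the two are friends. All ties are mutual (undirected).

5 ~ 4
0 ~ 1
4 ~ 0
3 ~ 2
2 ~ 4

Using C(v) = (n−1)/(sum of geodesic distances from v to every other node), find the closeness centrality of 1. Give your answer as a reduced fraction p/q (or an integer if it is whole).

5/13

Distances from 1: 0:1, 2:3, 3:4, 4:2, 5:3. Sum = 13.
n = 6, so closeness = 5/13.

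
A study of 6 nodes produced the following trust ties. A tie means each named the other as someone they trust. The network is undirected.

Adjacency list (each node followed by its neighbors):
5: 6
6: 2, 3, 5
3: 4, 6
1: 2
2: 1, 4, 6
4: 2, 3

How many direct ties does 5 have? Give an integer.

5 is directly tied to 6. That is 1 neighbor, so the degree of 5 is 1.

1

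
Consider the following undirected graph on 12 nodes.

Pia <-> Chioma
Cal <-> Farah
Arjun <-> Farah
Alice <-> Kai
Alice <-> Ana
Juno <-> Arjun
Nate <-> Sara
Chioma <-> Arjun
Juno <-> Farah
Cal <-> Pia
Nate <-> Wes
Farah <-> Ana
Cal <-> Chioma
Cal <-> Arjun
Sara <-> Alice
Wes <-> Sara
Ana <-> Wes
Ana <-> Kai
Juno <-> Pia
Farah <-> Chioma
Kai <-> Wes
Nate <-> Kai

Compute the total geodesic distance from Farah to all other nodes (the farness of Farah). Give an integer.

Distances from Farah: Alice:2, Ana:1, Arjun:1, Cal:1, Chioma:1, Juno:1, Kai:2, Nate:3, Pia:2, Sara:3, Wes:2.
Sum = 2 + 1 + 1 + 1 + 1 + 1 + 2 + 3 + 2 + 3 + 2 = 19.

19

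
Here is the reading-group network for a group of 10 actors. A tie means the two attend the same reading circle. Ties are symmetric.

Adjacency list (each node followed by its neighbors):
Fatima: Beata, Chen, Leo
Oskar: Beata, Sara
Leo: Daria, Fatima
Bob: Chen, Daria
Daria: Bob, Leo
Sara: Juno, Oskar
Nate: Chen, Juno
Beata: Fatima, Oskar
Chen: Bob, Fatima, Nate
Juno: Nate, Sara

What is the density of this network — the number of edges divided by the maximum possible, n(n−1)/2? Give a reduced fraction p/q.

11/45

There are 11 edges and 10 nodes, so the maximum possible is C(10,2) = 45.
Density = 11/45.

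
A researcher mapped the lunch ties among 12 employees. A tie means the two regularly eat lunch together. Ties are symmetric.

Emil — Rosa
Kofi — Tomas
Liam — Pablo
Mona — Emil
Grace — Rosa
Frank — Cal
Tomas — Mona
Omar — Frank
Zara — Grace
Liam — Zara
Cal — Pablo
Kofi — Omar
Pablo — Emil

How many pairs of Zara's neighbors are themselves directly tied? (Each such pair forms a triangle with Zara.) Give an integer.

0

Zara's neighbors are Grace and Liam, but none of them are tied to each other, so no triangle contains Zara.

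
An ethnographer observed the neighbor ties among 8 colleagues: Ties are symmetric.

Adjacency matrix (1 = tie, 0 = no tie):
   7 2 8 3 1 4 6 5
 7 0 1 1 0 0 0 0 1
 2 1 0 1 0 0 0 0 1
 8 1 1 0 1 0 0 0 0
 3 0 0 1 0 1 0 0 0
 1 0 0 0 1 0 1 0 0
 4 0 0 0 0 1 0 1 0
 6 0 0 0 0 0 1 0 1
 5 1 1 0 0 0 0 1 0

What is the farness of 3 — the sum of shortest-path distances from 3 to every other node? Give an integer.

Distances from 3: 1:1, 2:2, 4:2, 5:3, 6:3, 7:2, 8:1.
Sum = 1 + 2 + 2 + 3 + 3 + 2 + 1 = 14.

14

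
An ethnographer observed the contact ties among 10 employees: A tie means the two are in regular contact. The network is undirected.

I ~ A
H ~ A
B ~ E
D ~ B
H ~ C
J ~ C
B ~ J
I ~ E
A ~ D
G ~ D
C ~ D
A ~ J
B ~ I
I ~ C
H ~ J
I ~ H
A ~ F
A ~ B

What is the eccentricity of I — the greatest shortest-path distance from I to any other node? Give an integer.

Distances from I: A:1, B:1, C:1, D:2, E:1, F:2, G:3, H:1, J:2.
The largest is 3 (to G), so the eccentricity of I is 3.

3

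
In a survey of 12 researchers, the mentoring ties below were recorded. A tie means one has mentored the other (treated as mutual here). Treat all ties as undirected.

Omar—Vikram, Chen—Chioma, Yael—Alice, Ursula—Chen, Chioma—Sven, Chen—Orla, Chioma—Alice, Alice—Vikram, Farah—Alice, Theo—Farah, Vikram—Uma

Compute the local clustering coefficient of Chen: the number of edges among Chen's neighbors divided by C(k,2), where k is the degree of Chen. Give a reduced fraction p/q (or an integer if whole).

Chen's neighbors: Chioma, Orla, and Ursula (k = 3).
Possible neighbor pairs: C(3,2) = 3. Edges among them: none → e = 0.
Clustering(Chen) = 0/3 = 0.

0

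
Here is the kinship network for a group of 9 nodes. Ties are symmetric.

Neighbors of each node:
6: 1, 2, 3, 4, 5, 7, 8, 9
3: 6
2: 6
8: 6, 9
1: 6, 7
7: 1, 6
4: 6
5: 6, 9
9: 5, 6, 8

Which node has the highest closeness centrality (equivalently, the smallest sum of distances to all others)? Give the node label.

Farness (sum of distances to all others) for each node — 1:14, 2:15, 3:15, 4:15, 5:14, 6:8, 7:14, 8:14, 9:13.
The smallest farness is 8, for 6, so 6 has the highest closeness.

6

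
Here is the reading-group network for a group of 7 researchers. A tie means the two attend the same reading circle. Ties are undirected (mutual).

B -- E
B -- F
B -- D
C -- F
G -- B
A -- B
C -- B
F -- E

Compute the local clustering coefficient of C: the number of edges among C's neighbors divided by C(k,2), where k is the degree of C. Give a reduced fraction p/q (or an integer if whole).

1

C's neighbors: B and F (k = 2).
Possible neighbor pairs: C(2,2) = 1. Edges among them: B–F → e = 1.
Clustering(C) = 1/1.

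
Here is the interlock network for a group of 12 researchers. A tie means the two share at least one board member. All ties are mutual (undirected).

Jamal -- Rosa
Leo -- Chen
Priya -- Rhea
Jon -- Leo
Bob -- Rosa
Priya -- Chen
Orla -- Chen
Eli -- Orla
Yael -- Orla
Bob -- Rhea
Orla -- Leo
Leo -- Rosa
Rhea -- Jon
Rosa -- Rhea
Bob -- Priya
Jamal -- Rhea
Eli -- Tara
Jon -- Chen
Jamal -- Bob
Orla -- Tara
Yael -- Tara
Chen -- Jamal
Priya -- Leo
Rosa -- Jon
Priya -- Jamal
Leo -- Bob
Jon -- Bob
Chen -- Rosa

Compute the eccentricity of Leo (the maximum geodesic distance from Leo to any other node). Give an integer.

Distances from Leo: Bob:1, Chen:1, Eli:2, Jamal:2, Jon:1, Orla:1, Priya:1, Rhea:2, Rosa:1, Tara:2, Yael:2.
The largest is 2 (to Rhea, Jamal, Eli, Yael, and Tara), so the eccentricity of Leo is 2.

2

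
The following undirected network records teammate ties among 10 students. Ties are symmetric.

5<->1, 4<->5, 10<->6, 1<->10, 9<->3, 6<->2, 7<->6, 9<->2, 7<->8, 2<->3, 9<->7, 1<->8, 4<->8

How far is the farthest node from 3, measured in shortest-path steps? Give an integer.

5

Distances from 3: 1:4, 2:1, 4:4, 5:5, 6:2, 7:2, 8:3, 9:1, 10:3.
The largest is 5 (to 5), so the eccentricity of 3 is 5.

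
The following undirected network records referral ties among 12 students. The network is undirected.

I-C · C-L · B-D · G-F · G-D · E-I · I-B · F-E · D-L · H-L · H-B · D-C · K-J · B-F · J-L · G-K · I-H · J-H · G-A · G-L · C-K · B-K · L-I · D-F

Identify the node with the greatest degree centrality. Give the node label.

L

Degrees — A:1, B:5, C:4, D:5, E:2, F:4, G:5, H:4, I:5, J:3, K:4, L:6.
The maximum is 6, attained only by L.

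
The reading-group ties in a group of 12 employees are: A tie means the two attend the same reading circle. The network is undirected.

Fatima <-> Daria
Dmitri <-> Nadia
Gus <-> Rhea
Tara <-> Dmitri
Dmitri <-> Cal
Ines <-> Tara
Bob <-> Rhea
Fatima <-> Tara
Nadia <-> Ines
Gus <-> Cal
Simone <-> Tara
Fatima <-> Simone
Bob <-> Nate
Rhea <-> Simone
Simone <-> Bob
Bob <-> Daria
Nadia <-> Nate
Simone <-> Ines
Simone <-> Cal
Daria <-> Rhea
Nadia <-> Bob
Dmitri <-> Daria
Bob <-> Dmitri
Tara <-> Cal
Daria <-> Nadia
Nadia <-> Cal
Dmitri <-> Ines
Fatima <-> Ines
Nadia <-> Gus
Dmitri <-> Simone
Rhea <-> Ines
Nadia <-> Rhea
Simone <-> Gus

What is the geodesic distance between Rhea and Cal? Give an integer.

One shortest route is Rhea – Nadia – Cal, which uses 2 edges, and Rhea and Cal are not directly tied, so nothing shorter exists. So d(Rhea,Cal) = 2.

2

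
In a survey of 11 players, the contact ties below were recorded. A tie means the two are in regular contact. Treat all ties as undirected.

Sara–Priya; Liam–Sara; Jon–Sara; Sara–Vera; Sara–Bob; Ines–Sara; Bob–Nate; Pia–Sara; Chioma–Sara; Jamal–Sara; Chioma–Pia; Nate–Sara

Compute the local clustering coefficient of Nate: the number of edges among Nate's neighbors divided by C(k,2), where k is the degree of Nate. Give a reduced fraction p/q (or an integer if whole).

Nate's neighbors: Bob and Sara (k = 2).
Possible neighbor pairs: C(2,2) = 1. Edges among them: Bob–Sara → e = 1.
Clustering(Nate) = 1/1.

1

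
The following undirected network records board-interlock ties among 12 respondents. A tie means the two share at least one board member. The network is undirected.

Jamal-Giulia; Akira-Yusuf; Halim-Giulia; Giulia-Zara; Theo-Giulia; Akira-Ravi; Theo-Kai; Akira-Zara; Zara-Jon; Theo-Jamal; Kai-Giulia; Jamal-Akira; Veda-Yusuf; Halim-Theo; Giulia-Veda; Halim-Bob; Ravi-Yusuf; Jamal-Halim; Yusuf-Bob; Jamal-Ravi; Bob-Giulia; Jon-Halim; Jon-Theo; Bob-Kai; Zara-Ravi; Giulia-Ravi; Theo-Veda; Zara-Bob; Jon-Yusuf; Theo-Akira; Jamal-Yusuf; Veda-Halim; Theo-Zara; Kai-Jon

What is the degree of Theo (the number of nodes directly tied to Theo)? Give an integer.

Theo is directly tied to Akira, Giulia, Halim, Jamal, Jon, Kai, Veda, and Zara. That is 8 neighbors, so the degree of Theo is 8.

8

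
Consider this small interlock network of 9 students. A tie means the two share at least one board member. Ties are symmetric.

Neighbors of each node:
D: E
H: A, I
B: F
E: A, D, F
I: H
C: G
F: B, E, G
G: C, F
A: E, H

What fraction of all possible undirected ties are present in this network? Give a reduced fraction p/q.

There are 8 edges and 9 nodes, so the maximum possible is C(9,2) = 36.
Density = 8/36 = 2/9.

2/9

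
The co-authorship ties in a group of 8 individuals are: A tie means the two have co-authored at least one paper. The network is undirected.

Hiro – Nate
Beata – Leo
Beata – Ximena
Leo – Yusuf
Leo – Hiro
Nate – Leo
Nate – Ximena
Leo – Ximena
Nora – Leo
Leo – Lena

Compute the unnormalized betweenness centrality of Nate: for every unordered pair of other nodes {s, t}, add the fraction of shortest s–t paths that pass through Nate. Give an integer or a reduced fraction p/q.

1/2

Pairs whose geodesics pass through Nate — Hiro–Ximena: 1/2.
All other pairs contribute 0.
Summing the contributions gives betweenness(Nate) = 1/2.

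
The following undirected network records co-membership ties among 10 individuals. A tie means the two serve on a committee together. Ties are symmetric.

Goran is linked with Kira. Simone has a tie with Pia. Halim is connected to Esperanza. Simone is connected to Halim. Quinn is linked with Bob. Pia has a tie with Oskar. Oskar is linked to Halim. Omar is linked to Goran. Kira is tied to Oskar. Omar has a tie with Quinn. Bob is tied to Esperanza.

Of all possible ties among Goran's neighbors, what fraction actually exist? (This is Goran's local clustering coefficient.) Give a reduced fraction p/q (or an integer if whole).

0

Goran's neighbors: Kira and Omar (k = 2).
Possible neighbor pairs: C(2,2) = 1. Edges among them: none → e = 0.
Clustering(Goran) = 0/1.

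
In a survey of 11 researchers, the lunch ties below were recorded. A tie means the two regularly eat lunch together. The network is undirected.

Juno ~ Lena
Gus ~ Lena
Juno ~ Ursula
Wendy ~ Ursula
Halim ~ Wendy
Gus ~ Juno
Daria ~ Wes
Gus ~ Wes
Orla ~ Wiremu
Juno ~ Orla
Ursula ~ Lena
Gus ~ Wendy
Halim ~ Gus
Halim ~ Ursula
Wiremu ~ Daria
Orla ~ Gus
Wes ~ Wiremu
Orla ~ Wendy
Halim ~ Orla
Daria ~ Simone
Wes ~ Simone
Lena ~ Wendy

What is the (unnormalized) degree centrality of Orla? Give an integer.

Orla is directly tied to Gus, Halim, Juno, Wendy, and Wiremu. That is 5 neighbors, so the degree of Orla is 5.

5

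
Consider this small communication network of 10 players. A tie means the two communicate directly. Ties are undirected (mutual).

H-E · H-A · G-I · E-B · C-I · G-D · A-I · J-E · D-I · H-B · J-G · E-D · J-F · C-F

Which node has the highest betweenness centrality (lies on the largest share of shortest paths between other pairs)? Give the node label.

Unnormalized betweenness of each node: A:19/6, B:0, C:7/3, D:11/3, E:61/6, F:11/6, G:7/3, H:10/3, I:28/3, J:41/6.
E has the largest value, 61/6, making it the main broker — the node through which the most shortest paths run.

E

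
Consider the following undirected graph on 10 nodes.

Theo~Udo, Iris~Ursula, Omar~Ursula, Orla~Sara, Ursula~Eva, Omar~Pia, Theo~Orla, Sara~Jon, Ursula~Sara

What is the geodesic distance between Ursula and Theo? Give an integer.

One shortest route is Ursula – Sara – Orla – Theo, which uses 3 edges, and at distance 2 from Ursula we only reach {Jon, Orla, Pia}, which does not include Theo. So d(Ursula,Theo) = 3.

3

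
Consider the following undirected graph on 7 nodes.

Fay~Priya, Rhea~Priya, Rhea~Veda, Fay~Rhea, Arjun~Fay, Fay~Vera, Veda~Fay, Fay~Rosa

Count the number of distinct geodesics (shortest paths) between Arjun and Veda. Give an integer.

The shortest distance is 2, and the only length-2 path is Arjun–Fay–Veda. So there is exactly 1 shortest path.

1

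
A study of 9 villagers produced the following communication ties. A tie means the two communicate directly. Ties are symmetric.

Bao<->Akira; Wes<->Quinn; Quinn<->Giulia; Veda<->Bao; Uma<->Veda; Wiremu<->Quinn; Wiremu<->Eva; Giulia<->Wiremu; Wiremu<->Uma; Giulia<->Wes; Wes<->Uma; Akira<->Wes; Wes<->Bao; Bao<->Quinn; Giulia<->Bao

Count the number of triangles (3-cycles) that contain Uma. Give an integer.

0

Uma's neighbors are Veda, Wes, and Wiremu, but none of them are tied to each other, so no triangle contains Uma.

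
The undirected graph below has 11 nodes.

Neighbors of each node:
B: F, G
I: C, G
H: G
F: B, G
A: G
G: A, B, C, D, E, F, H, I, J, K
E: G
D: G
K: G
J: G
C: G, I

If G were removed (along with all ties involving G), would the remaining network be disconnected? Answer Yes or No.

Yes

Removing G leaves {C and I} with no path to {K}, so the network splits into 8 components. G is a cut vertex.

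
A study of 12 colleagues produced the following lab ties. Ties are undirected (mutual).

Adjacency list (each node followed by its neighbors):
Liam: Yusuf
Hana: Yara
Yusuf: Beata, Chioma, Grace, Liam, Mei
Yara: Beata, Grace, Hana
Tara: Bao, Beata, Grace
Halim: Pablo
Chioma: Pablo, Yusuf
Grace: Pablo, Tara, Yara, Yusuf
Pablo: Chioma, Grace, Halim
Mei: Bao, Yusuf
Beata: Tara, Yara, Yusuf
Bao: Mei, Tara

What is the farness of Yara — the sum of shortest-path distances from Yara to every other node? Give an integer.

Distances from Yara: Bao:3, Beata:1, Chioma:3, Grace:1, Halim:3, Hana:1, Liam:3, Mei:3, Pablo:2, Tara:2, Yusuf:2.
Sum = 3 + 1 + 3 + 1 + 3 + 1 + 3 + 3 + 2 + 2 + 2 = 24.

24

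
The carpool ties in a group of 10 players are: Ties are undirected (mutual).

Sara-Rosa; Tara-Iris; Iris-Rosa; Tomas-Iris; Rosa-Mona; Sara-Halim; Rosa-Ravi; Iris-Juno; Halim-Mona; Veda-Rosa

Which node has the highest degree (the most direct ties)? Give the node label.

Rosa

Degrees — Halim:2, Iris:4, Juno:1, Mona:2, Ravi:1, Rosa:5, Sara:2, Tara:1, Tomas:1, Veda:1.
The maximum is 5, attained only by Rosa.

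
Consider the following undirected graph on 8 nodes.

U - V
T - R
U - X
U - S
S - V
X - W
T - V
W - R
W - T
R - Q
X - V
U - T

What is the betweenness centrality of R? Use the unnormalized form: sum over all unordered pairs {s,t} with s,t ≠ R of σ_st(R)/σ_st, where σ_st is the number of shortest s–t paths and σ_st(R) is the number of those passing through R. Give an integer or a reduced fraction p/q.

6

Pairs whose geodesics pass through R — T–Q: 1; V–Q: 1; Q–S: 2/2; Q–U: 1; Q–X: 1; Q–W: 1.
All other pairs contribute 0.
Summing the contributions gives betweenness(R) = 6.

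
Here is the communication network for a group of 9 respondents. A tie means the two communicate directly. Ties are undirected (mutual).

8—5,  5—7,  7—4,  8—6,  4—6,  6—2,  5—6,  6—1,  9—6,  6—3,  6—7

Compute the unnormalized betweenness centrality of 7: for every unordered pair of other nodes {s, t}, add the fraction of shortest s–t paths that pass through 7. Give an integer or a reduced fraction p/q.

1/2

Pairs whose geodesics pass through 7 — 5–4: 1/2.
All other pairs contribute 0.
Summing the contributions gives betweenness(7) = 1/2.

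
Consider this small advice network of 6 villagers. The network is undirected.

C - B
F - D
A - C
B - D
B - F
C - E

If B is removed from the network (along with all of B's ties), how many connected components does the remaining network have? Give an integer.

2

Without B, the remaining ties split the others into: {A, C, E}; {D, F}.
That's 2 separate components.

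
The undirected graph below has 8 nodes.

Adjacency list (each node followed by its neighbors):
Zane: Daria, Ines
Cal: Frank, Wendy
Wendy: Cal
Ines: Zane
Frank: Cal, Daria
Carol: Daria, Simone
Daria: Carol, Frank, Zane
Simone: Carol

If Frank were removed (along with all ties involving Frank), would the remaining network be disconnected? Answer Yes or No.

Removing Frank leaves {Carol, Daria, Ines, Simone, and Zane} with no path to {Cal and Wendy}, so the network splits into 2 components. Frank is a cut vertex.

Yes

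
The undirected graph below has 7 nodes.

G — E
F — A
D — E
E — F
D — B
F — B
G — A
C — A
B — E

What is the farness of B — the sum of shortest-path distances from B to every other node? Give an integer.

Distances from B: A:2, C:3, D:1, E:1, F:1, G:2.
Sum = 2 + 3 + 1 + 1 + 1 + 2 = 10.

10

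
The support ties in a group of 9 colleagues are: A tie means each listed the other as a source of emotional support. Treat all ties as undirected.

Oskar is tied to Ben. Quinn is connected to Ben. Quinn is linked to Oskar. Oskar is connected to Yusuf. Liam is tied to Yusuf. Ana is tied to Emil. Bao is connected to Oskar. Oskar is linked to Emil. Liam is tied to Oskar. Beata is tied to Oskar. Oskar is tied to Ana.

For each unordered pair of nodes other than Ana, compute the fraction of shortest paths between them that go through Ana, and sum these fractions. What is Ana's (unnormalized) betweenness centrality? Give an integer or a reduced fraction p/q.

No shortest path between any pair of other nodes passes through Ana.
Summing the contributions gives betweenness(Ana) = 0.

0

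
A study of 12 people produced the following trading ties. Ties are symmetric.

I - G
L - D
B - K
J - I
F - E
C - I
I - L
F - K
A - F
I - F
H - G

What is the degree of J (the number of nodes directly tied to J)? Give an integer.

J is directly tied to I. That is 1 neighbor, so the degree of J is 1.

1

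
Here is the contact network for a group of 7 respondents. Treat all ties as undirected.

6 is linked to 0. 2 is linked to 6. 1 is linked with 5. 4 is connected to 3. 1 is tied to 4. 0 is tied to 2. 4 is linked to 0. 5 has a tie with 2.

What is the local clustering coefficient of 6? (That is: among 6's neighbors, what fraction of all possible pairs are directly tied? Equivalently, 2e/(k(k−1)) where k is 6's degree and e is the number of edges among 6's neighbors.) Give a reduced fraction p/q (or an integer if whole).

1

6's neighbors: 0 and 2 (k = 2).
Possible neighbor pairs: C(2,2) = 1. Edges among them: 0–2 → e = 1.
Clustering(6) = 1/1.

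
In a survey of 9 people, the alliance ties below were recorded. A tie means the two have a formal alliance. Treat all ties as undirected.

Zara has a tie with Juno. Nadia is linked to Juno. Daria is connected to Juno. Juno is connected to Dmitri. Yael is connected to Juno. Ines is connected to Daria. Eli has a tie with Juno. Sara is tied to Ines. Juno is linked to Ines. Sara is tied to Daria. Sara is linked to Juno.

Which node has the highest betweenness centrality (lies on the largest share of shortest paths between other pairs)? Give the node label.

Juno

Unnormalized betweenness of each node: Daria:0, Dmitri:0, Eli:0, Ines:0, Juno:25, Nadia:0, Sara:0, Yael:0, Zara:0.
Juno has the largest value, 25, making it the main broker — the node through which the most shortest paths run.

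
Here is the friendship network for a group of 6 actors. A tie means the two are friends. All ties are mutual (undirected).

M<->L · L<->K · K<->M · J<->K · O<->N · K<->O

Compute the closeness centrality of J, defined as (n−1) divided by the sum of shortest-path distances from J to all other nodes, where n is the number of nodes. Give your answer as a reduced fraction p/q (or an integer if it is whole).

Distances from J: K:1, L:2, M:2, N:3, O:2. Sum = 10.
n = 6, so closeness = 5/10 = 1/2.

1/2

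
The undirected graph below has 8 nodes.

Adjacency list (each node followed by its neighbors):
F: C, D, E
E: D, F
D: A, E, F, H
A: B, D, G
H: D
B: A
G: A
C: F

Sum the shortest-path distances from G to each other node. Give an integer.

18

Distances from G: A:1, B:2, C:4, D:2, E:3, F:3, H:3.
Sum = 1 + 2 + 4 + 2 + 3 + 3 + 3 = 18.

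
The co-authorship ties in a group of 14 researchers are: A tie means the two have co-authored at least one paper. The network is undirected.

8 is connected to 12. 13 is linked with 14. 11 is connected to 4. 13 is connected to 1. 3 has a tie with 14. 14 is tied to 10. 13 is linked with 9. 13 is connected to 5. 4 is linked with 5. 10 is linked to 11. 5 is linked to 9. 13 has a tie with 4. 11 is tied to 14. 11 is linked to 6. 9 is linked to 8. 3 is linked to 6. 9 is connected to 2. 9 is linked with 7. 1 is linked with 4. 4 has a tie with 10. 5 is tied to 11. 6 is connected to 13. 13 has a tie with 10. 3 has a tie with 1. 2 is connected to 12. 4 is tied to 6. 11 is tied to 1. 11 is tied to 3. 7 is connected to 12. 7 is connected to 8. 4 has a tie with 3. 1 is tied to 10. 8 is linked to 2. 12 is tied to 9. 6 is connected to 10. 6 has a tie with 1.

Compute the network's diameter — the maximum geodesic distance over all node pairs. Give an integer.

Eccentricity of each node (its greatest distance to any other): 1:3, 2:4, 3:4, 4:3, 5:2, 6:3, 7:4, 8:4, 9:3, 10:3, 11:3, 12:4, 13:2, 14:3.
The maximum eccentricity is 4, realized for instance by the pair 3–2 via 3 – 14 – 13 – 9 – 2. So the diameter is 4.

4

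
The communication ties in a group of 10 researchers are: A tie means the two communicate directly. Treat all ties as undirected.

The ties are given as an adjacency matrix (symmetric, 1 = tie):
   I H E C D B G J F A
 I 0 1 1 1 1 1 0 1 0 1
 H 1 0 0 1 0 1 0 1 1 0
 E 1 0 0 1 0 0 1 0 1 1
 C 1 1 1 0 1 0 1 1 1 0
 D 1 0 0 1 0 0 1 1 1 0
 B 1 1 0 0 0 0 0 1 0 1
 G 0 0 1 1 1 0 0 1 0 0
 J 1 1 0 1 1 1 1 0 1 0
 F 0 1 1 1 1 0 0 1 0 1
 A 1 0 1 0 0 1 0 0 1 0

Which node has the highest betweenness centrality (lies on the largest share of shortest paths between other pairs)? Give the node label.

Unnormalized betweenness of each node: A:1, B:2/3, C:9/4, D:2/3, E:2, F:31/12, G:1/2, H:5/6, I:47/12, J:43/12.
I has the largest value, 47/12, making it the main broker — the node through which the most shortest paths run.

I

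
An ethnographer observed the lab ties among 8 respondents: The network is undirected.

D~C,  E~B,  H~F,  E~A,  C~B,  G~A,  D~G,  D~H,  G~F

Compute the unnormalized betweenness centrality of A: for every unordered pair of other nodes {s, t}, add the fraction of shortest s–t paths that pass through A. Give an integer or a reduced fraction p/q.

Pairs whose geodesics pass through A — D–E: 1/2; H–E: 2/3; F–E: 1; F–B: 1/3; G–E: 1; G–B: 1/2.
All other pairs contribute 0.
Summing the contributions gives betweenness(A) = 4.

4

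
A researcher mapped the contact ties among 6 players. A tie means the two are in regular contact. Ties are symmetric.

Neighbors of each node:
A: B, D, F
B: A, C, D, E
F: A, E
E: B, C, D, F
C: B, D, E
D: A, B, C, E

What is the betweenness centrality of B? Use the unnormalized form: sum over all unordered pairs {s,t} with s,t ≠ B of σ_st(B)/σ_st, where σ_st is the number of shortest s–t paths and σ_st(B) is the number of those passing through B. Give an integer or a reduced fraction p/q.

Pairs whose geodesics pass through B — A–E: 1/3; A–C: 1/2.
All other pairs contribute 0.
Summing the contributions gives betweenness(B) = 5/6.

5/6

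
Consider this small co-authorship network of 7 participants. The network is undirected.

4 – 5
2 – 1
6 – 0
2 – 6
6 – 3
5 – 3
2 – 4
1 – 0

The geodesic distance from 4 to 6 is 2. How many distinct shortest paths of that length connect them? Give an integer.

The shortest distance is 2, and the only length-2 path is 4–2–6. So there is exactly 1 shortest path.

1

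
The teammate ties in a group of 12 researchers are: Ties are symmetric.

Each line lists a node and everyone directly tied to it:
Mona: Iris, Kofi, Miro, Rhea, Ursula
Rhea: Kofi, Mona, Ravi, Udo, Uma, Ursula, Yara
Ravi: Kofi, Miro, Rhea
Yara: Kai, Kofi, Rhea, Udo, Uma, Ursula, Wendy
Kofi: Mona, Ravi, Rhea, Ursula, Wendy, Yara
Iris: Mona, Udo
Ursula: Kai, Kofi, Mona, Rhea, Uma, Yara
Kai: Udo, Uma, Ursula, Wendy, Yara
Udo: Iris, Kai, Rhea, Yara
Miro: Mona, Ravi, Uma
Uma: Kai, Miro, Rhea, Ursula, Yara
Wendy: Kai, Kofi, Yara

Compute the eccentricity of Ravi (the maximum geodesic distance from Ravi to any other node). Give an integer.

3

Distances from Ravi: Iris:3, Kai:3, Kofi:1, Miro:1, Mona:2, Rhea:1, Udo:2, Uma:2, Ursula:2, Wendy:2, Yara:2.
The largest is 3 (to Kai and Iris), so the eccentricity of Ravi is 3.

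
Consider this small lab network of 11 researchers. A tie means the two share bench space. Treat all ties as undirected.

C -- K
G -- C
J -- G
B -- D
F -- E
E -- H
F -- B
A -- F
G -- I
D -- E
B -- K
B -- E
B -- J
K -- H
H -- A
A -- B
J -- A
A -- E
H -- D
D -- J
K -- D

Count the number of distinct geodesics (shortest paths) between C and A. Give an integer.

3

The shortest distance is 3. The length-3 paths are: C–G–J–A; C–K–H–A; C–K–B–A.
That gives 3 distinct shortest paths.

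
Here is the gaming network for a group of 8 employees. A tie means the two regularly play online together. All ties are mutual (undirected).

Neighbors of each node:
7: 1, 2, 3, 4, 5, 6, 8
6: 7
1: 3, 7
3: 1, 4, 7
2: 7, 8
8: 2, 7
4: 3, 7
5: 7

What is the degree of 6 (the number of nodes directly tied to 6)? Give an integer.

1

6 is directly tied to 7. That is 1 neighbor, so the degree of 6 is 1.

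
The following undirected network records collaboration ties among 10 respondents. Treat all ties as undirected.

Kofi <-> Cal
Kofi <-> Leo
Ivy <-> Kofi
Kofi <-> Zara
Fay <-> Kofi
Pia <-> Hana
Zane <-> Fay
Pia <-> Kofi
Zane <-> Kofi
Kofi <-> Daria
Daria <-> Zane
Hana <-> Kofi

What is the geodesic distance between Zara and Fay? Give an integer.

2

One shortest route is Zara – Kofi – Fay, which uses 2 edges, and Zara and Fay are not directly tied, so nothing shorter exists. So d(Zara,Fay) = 2.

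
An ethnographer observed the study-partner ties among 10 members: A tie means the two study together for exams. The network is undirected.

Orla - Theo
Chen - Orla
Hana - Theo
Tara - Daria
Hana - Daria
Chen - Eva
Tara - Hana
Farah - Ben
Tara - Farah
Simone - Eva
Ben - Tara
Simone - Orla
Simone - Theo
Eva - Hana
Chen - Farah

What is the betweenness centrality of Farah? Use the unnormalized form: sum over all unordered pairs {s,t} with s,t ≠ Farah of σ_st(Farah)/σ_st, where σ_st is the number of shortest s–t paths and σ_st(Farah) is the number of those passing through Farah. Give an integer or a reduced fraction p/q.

5

Pairs whose geodesics pass through Farah — Orla–Ben: 1; Orla–Tara: 1/2; Simone–Ben: 2/4; Eva–Ben: 1/2; Chen–Ben: 1; Chen–Tara: 1; Chen–Daria: 1/2.
All other pairs contribute 0.
Summing the contributions gives betweenness(Farah) = 5.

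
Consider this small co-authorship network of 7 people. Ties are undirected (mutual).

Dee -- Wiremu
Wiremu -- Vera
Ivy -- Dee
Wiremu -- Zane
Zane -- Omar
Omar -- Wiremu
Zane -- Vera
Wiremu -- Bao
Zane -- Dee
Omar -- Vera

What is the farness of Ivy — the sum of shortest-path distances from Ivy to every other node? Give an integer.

Distances from Ivy: Bao:3, Dee:1, Omar:3, Vera:3, Wiremu:2, Zane:2.
Sum = 3 + 1 + 3 + 3 + 2 + 2 = 14.

14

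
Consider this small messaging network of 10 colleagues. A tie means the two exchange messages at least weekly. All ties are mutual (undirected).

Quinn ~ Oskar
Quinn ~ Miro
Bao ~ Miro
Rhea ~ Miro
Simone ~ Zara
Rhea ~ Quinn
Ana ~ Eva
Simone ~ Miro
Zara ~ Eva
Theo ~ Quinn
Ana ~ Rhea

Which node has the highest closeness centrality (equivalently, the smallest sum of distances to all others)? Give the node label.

Farness (sum of distances to all others) for each node — Ana:20, Bao:23, Eva:24, Miro:15, Oskar:24, Quinn:16, Rhea:16, Simone:19, Theo:24, Zara:23.
The smallest farness is 15, for Miro, so Miro has the highest closeness.

Miro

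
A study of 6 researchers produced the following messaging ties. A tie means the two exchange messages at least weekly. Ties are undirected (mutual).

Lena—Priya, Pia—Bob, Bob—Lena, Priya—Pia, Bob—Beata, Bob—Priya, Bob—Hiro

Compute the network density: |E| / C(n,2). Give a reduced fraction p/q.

There are 7 edges and 6 nodes, so the maximum possible is C(6,2) = 15.
Density = 7/15.

7/15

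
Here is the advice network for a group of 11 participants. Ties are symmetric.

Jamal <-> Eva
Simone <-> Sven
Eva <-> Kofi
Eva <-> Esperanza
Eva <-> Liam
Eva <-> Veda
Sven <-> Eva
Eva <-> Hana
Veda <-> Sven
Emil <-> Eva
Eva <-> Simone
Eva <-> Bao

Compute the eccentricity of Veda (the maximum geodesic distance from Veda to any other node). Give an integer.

2

Distances from Veda: Bao:2, Emil:2, Esperanza:2, Eva:1, Hana:2, Jamal:2, Kofi:2, Liam:2, Simone:2, Sven:1.
The largest is 2 (to Hana, Bao, Emil, Esperanza, Liam, Jamal, Kofi, and Simone), so the eccentricity of Veda is 2.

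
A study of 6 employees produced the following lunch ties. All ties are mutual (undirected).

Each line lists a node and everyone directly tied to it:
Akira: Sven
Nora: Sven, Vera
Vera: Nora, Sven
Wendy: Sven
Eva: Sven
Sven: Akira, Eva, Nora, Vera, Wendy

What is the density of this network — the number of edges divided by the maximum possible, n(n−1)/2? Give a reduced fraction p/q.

There are 6 edges and 6 nodes, so the maximum possible is C(6,2) = 15.
Density = 6/15 = 2/5.

2/5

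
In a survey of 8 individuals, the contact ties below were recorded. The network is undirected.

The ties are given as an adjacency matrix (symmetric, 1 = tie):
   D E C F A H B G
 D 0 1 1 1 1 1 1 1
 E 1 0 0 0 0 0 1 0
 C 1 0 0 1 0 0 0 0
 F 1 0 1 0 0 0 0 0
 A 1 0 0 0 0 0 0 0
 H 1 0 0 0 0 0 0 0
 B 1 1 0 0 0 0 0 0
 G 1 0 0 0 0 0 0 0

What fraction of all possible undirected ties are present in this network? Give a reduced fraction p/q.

There are 9 edges and 8 nodes, so the maximum possible is C(8,2) = 28.
Density = 9/28.

9/28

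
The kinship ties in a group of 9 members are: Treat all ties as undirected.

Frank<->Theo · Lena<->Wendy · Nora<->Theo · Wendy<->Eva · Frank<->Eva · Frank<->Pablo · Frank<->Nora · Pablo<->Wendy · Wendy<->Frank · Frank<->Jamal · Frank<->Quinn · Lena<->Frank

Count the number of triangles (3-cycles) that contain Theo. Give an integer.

1

Theo's neighbors: Frank and Nora.
Neighbor pairs that are themselves tied: Theo–Frank–Nora. Each forms one triangle with Theo, for 1 in total.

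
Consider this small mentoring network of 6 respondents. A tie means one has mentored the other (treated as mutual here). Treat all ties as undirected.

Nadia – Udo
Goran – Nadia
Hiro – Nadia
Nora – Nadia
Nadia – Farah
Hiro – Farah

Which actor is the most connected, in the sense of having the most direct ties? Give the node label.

Nadia

Degrees — Farah:2, Goran:1, Hiro:2, Nadia:5, Nora:1, Udo:1.
The maximum is 5, attained only by Nadia.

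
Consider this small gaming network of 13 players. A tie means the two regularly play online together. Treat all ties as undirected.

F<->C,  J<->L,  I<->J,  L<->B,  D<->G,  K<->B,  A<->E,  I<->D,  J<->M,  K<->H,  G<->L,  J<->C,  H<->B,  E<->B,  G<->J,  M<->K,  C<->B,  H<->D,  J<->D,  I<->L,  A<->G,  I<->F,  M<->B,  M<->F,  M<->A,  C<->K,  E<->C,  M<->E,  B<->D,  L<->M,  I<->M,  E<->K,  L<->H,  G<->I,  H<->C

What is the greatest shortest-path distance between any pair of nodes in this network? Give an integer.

Eccentricity of each node (its greatest distance to any other): A:3, B:2, C:2, D:2, E:2, F:2, G:3, H:3, I:2, J:2, K:3, L:2, M:2.
The maximum eccentricity is 3, realized for instance by the pair G–K via G – L – H – K. So the diameter is 3.

3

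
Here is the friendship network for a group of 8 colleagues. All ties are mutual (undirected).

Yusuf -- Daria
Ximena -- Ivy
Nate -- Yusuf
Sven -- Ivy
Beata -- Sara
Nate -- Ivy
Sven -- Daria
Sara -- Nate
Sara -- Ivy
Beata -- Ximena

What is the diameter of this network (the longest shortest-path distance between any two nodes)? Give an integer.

4

Eccentricity of each node (its greatest distance to any other): Beata:4, Daria:4, Ivy:2, Nate:2, Sara:3, Sven:3, Ximena:3, Yusuf:3.
The maximum eccentricity is 4, realized for instance by the pair Beata–Daria via Beata – Sara – Nate – Yusuf – Daria. So the diameter is 4.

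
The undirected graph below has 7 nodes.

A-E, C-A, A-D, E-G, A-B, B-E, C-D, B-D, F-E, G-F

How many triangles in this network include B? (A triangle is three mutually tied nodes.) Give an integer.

B's neighbors: A, D, and E.
Neighbor pairs that are themselves tied: B–A–D; B–A–E. Each forms one triangle with B, for 2 in total.

2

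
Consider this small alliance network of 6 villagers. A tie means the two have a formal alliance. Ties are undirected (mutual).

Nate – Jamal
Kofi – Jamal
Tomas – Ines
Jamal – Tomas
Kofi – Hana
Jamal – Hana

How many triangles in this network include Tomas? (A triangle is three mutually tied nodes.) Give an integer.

0

Tomas's neighbors are Ines and Jamal, but none of them are tied to each other, so no triangle contains Tomas.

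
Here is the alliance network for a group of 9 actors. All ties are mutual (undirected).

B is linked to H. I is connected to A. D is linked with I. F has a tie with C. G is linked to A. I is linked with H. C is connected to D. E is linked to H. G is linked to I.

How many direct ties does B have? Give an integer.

B is directly tied to H. That is 1 neighbor, so the degree of B is 1.

1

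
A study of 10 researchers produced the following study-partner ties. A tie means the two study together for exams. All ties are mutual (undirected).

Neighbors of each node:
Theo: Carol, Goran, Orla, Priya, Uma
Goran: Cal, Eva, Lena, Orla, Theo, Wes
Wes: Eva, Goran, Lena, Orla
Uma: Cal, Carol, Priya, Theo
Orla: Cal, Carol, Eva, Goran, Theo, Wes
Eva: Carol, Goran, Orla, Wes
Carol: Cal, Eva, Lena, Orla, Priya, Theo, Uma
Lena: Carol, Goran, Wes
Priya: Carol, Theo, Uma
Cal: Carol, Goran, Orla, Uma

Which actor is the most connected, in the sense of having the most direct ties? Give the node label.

Degrees — Cal:4, Carol:7, Eva:4, Goran:6, Lena:3, Orla:6, Priya:3, Theo:5, Uma:4, Wes:4.
The maximum is 7, attained only by Carol.

Carol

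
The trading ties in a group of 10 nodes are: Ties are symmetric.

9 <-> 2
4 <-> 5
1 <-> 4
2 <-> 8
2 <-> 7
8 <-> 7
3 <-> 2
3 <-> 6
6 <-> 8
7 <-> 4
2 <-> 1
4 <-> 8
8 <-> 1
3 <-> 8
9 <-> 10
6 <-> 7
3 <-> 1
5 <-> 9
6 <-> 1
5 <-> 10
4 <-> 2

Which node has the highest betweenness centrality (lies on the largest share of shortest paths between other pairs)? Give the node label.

2

Unnormalized betweenness of each node: 1:57/28, 2:839/84, 3:9/14, 4:52/7, 5:24/7, 6:7/12, 7:61/42, 8:55/21, 9:135/28, 10:0.
2 has the largest value, 839/84, making it the main broker — the node through which the most shortest paths run.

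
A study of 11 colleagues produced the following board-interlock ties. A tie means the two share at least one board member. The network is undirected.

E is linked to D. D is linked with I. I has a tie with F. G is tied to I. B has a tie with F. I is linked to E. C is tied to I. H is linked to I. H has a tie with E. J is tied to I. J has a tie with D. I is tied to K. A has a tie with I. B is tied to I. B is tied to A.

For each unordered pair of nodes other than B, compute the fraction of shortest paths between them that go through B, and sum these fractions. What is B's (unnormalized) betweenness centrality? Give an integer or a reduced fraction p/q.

Pairs whose geodesics pass through B — A–F: 1/2.
All other pairs contribute 0.
Summing the contributions gives betweenness(B) = 1/2.

1/2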